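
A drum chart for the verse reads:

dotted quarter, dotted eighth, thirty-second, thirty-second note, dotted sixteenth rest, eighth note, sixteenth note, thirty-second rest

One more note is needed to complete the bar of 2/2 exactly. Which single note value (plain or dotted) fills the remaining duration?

sixteenth note

The bar of 2/2 = 32 thirty-second notes.
Working in thirty-second notes: dotted quarter = 12; dotted eighth = 6; thirty-second = 1; thirty-second note = 1; dotted sixteenth rest = 3; eighth note = 4; sixteenth note = 2; thirty-second rest = 1.
Altogether 12 + 6 + 1 + 1 + 3 + 4 + 2 + 1 = 30.
Remaining: 32 − 30 = 2 thirty-second notes, which is a sixteenth note.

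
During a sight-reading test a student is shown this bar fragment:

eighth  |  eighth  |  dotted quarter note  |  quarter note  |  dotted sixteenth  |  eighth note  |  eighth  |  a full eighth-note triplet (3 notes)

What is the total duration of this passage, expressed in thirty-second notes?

Each duration in thirty-second notes: eighth = 4; eighth = 4; dotted quarter note = 12; quarter note = 8; dotted sixteenth = 3; eighth note = 4; eighth = 4; a full eighth-note triplet (3 notes) (three triplet eighths span one quarter) = 8.
Sum: 4 + 4 + 12 + 8 + 3 + 4 + 4 + 8 = 47 thirty-second notes.

47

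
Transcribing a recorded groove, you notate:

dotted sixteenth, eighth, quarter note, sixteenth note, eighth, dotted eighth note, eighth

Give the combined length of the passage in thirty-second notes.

In thirty-second notes: dotted sixteenth = 3; eighth = 4; quarter note = 8; sixteenth note = 2; eighth = 4; dotted eighth note = 6; eighth = 4.
Sum: 3 + 4 + 8 + 2 + 4 + 6 + 4 = 31 thirty-second notes.

31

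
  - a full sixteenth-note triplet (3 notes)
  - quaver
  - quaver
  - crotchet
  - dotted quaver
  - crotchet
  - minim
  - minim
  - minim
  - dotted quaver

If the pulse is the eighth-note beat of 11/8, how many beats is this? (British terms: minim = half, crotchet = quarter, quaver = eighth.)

One eighth-note beat = 2 sixteenth notes.
Express everything in sixteenth notes: a full sixteenth-note triplet (3 notes) (three triplet sixteenths span one eighth) = 2; quaver = 2; quaver = 2; crotchet = 4; dotted quaver = 3; crotchet = 4; minim = 8; minim = 8; minim = 8; dotted quaver = 3.
Altogether 2 + 2 + 2 + 4 + 3 + 4 + 8 + 8 + 8 + 3 = 44.
44 ÷ 2 = 22 beats.

22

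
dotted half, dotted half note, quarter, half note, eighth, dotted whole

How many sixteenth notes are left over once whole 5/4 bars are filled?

2

One bar of 5/4 = 10 eighth notes.
In eighth notes: dotted half = 6; dotted half note = 6; quarter = 2; half note = 4; eighth = 1; dotted whole = 12.
Total: 6 + 6 + 2 + 4 + 1 + 12 = 31.
31 ÷ 10 = 3 complete bars with 1 eighth note remaining = 2 sixteenth notes.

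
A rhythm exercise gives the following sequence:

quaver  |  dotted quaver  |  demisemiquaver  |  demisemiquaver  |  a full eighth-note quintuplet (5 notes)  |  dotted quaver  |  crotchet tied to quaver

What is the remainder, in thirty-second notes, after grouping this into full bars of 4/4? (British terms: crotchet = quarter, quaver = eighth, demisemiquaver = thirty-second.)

14

One bar of 4/4 = 32 thirty-second notes.
Working in thirty-second notes: quaver = 4; dotted quaver = 6; demisemiquaver = 1; demisemiquaver = 1; a full eighth-note quintuplet (5 notes) (five quintuplet eighths span one half) = 16; dotted quaver = 6; crotchet tied to quaver (crotchet + quaver) = 12.
Sum: 4 + 6 + 1 + 1 + 16 + 6 + 12 = 46.
46 ÷ 32 = 1 complete bar with 14 thirty-second notes remaining.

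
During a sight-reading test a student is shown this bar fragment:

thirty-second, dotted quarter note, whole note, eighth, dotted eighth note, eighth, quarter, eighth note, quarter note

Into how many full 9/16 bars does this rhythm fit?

4

One bar of 9/16 = 18 thirty-second notes.
Express everything in thirty-second notes: thirty-second = 1; dotted quarter note = 12; whole note = 32; eighth = 4; dotted eighth note = 6; eighth = 4; quarter = 8; eighth note = 4; quarter note = 8.
Total: 1 + 12 + 32 + 4 + 6 + 4 + 8 + 4 + 8 = 79.
79 ÷ 18 = 4 complete bars with 7 left over.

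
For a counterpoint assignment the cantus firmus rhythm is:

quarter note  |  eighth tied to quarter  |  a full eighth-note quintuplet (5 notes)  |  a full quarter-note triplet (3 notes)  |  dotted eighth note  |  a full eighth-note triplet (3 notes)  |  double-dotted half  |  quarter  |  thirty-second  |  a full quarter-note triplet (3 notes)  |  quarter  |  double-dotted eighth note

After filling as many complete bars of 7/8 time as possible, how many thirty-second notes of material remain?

One bar of 7/8 = 28 thirty-second notes.
Working in thirty-second notes: quarter note = 8; eighth tied to quarter (eighth + quarter) = 12; a full eighth-note quintuplet (5 notes) (five quintuplet eighths span one half) = 16; a full quarter-note triplet (3 notes) (three triplet quarters span one half) = 16; dotted eighth note = 6; a full eighth-note triplet (3 notes) (three triplet eighths span one quarter) = 8; double-dotted half = 28; quarter = 8; thirty-second = 1; a full quarter-note triplet (3 notes) (three triplet quarters span one half) = 16; quarter = 8; double-dotted eighth note = 7.
Sum: 8 + 12 + 16 + 16 + 6 + 8 + 28 + 8 + 1 + 16 + 8 + 7 = 134.
134 ÷ 28 = 4 complete bars with 22 thirty-second notes remaining.

22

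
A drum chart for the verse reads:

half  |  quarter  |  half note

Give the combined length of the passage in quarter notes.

5

In quarter notes: half = 2; quarter = 1; half note = 2.
Adding: 2 + 1 + 2 = 5 quarter notes.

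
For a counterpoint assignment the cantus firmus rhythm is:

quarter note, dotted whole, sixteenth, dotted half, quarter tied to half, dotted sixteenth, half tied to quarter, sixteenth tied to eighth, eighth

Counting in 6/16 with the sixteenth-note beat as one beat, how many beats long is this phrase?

One sixteenth-note beat = 2 thirty-second notes.
Convert each value to thirty-second notes: quarter note = 8; dotted whole = 48; sixteenth = 2; dotted half = 24; quarter tied to half (quarter + half) = 24; dotted sixteenth = 3; half tied to quarter (half + quarter) = 24; sixteenth tied to eighth (sixteenth + eighth) = 6; eighth = 4.
Sum: 8 + 48 + 2 + 24 + 24 + 3 + 24 + 6 + 4 = 143.
143 ÷ 2 = 71.5 beats.

71.5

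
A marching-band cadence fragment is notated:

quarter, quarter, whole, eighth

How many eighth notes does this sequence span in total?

Express everything in eighth notes: quarter = 2; quarter = 2; whole = 8; eighth = 1.
Sum: 2 + 2 + 8 + 1 = 13 eighth notes.

13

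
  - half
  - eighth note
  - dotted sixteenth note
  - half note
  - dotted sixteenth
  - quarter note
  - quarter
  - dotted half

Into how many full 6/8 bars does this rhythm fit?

3

One bar of 6/8 = 24 thirty-second notes.
In thirty-second notes: half = 16; eighth note = 4; dotted sixteenth note = 3; half note = 16; dotted sixteenth = 3; quarter note = 8; quarter = 8; dotted half = 24.
Altogether 16 + 4 + 3 + 16 + 3 + 8 + 8 + 24 = 82.
82 ÷ 24 = 3 complete bars with 10 left over.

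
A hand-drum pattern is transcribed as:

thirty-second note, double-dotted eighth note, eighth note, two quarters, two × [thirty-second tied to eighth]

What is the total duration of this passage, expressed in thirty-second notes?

In thirty-second notes: thirty-second note = 1; double-dotted eighth note = 7; eighth note = 4; quarter = 8; quarter = 8; thirty-second tied to eighth (thirty-second + eighth) = 5; thirty-second tied to eighth (thirty-second + eighth) = 5.
Adding: 1 + 7 + 4 + 8 + 8 + 5 + 5 = 38 thirty-second notes.

38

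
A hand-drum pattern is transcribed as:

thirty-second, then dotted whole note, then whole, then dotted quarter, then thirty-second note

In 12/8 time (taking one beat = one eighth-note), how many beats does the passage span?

One eighth-note beat = 4 thirty-second notes.
Convert each value to thirty-second notes: thirty-second = 1; dotted whole note = 48; whole = 32; dotted quarter = 12; thirty-second note = 1.
Adding: 1 + 48 + 32 + 12 + 1 = 94.
94 ÷ 4 = 23.5 beats.

23.5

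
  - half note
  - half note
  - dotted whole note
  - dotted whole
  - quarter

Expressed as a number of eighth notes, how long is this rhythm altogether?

Convert each value to eighth notes: half note = 4; half note = 4; dotted whole note = 12; dotted whole = 12; quarter = 2.
Altogether 4 + 4 + 12 + 12 + 2 = 34 eighth notes.

34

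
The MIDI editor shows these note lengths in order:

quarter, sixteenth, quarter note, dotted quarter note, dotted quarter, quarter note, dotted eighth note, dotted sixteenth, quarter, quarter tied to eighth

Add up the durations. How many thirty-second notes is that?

79

Working in thirty-second notes: quarter = 8; sixteenth = 2; quarter note = 8; dotted quarter note = 12; dotted quarter = 12; quarter note = 8; dotted eighth note = 6; dotted sixteenth = 3; quarter = 8; quarter tied to eighth (quarter + eighth) = 12.
Total: 8 + 2 + 8 + 12 + 12 + 8 + 6 + 3 + 8 + 12 = 79 thirty-second notes.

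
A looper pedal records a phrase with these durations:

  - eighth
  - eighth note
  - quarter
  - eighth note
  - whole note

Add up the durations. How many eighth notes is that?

In eighth notes: eighth = 1; eighth note = 1; quarter = 2; eighth note = 1; whole note = 8.
Sum: 1 + 1 + 2 + 1 + 8 = 13 eighth notes.

13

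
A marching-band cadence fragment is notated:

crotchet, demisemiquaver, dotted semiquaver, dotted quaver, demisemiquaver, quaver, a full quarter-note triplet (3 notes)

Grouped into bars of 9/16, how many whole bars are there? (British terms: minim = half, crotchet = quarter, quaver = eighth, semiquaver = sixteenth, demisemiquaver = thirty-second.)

2

One bar of 9/16 = 18 thirty-second notes.
Express everything in thirty-second notes: crotchet = 8; demisemiquaver = 1; dotted semiquaver = 3; dotted quaver = 6; demisemiquaver = 1; quaver = 4; a full quarter-note triplet (3 notes) (three triplet quarters span one half) = 16.
Adding: 8 + 1 + 3 + 6 + 1 + 4 + 16 = 39.
39 ÷ 18 = 2 complete bars with 3 left over.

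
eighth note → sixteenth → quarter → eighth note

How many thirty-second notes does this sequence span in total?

In thirty-second notes: eighth note = 4; sixteenth = 2; quarter = 8; eighth note = 4.
Sum: 4 + 2 + 8 + 4 = 18 thirty-second notes.

18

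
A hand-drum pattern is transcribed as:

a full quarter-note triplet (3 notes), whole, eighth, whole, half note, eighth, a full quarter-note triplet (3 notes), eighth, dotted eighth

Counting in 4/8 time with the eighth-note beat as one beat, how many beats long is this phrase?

32.5

One eighth-note beat = 2 sixteenth notes.
Working in sixteenth notes: a full quarter-note triplet (3 notes) (three triplet quarters span one half) = 8; whole = 16; eighth = 2; whole = 16; half note = 8; eighth = 2; a full quarter-note triplet (3 notes) (three triplet quarters span one half) = 8; eighth = 2; dotted eighth = 3.
Adding: 8 + 16 + 2 + 16 + 8 + 2 + 8 + 2 + 3 = 65.
65 ÷ 2 = 32.5 beats.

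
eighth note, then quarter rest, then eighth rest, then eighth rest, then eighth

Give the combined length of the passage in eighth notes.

6

Convert each value to eighth notes: eighth note = 1; quarter rest = 2; eighth rest = 1; eighth rest = 1; eighth = 1.
Altogether 1 + 2 + 1 + 1 + 1 = 6 eighth notes.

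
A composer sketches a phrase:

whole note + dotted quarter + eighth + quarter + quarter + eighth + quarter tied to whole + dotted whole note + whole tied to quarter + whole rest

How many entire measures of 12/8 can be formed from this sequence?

4

One bar of 12/8 = 12 eighth notes.
Working in eighth notes: whole note = 8; dotted quarter = 3; eighth = 1; quarter = 2; quarter = 2; eighth = 1; quarter tied to whole (quarter + whole) = 10; dotted whole note = 12; whole tied to quarter (whole + quarter) = 10; whole rest = 8.
Altogether 8 + 3 + 1 + 2 + 2 + 1 + 10 + 12 + 10 + 8 = 57.
57 ÷ 12 = 4 complete bars with 9 left over.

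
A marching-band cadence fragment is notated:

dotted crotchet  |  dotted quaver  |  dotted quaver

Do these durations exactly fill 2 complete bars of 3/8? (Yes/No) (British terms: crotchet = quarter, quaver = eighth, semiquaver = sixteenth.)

One bar of 3/8 = 6 sixteenth notes, so 2 bars = 12.
Each duration in sixteenth notes: dotted crotchet = 6; dotted quaver = 3; dotted quaver = 3.
Total: 6 + 3 + 3 = 12.
12 equals 12, so the answer is Yes.

Yes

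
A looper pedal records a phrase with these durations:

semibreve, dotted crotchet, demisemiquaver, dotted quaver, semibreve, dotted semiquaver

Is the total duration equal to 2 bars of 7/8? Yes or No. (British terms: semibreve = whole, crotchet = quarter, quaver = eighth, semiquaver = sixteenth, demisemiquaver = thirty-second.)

No

One bar of 7/8 = 28 thirty-second notes, so 2 bars = 56.
Express everything in thirty-second notes: semibreve = 32; dotted crotchet = 12; demisemiquaver = 1; dotted quaver = 6; semibreve = 32; dotted semiquaver = 3.
Total: 32 + 12 + 1 + 6 + 32 + 3 = 86.
86 exceeds 56, so the answer is No.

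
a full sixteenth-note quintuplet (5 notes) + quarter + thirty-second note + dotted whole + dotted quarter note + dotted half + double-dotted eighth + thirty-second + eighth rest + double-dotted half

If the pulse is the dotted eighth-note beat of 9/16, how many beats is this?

One dotted eighth-note beat = 6 thirty-second notes.
Each duration in thirty-second notes: a full sixteenth-note quintuplet (5 notes) (five quintuplet sixteenths span one quarter) = 8; quarter = 8; thirty-second note = 1; dotted whole = 48; dotted quarter note = 12; dotted half = 24; double-dotted eighth = 7; thirty-second = 1; eighth rest = 4; double-dotted half = 28.
Altogether 8 + 8 + 1 + 48 + 12 + 24 + 7 + 1 + 4 + 28 = 141.
141 ÷ 6 = 23.5 beats.

23.5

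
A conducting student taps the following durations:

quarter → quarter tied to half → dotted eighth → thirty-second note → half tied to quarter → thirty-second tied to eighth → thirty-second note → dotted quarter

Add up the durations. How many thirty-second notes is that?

81

Convert each value to thirty-second notes: quarter = 8; quarter tied to half (quarter + half) = 24; dotted eighth = 6; thirty-second note = 1; half tied to quarter (half + quarter) = 24; thirty-second tied to eighth (thirty-second + eighth) = 5; thirty-second note = 1; dotted quarter = 12.
Altogether 8 + 24 + 6 + 1 + 24 + 5 + 1 + 12 = 81 thirty-second notes.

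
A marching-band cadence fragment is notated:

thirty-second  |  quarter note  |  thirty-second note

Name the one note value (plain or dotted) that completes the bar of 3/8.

sixteenth note

The bar of 3/8 = 12 thirty-second notes.
Express everything in thirty-second notes: thirty-second = 1; quarter note = 8; thirty-second note = 1.
Altogether 1 + 8 + 1 = 10.
Remaining: 12 − 10 = 2 thirty-second notes, which is a sixteenth note.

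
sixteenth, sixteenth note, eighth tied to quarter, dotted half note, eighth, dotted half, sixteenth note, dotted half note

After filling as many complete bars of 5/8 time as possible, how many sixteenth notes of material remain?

One bar of 5/8 = 10 sixteenth notes.
Convert each value to sixteenth notes: sixteenth = 1; sixteenth note = 1; eighth tied to quarter (eighth + quarter) = 6; dotted half note = 12; eighth = 2; dotted half = 12; sixteenth note = 1; dotted half note = 12.
Total: 1 + 1 + 6 + 12 + 2 + 12 + 1 + 12 = 47.
47 ÷ 10 = 4 complete bars with 7 sixteenth notes remaining.

7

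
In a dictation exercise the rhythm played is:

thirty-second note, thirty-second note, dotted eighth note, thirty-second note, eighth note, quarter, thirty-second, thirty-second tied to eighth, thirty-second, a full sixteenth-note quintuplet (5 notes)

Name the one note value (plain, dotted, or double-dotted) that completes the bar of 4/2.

The bar of 4/2 = 64 thirty-second notes.
Each duration in thirty-second notes: thirty-second note = 1; thirty-second note = 1; dotted eighth note = 6; thirty-second note = 1; eighth note = 4; quarter = 8; thirty-second = 1; thirty-second tied to eighth (thirty-second + eighth) = 5; thirty-second = 1; a full sixteenth-note quintuplet (5 notes) (five quintuplet sixteenths span one quarter) = 8.
Adding: 1 + 1 + 6 + 1 + 4 + 8 + 1 + 5 + 1 + 8 = 36.
Remaining: 64 − 36 = 28 thirty-second notes, which is a double-dotted half note.

double-dotted half note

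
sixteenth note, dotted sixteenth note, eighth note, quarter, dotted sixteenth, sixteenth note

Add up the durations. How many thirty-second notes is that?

Working in thirty-second notes: sixteenth note = 2; dotted sixteenth note = 3; eighth note = 4; quarter = 8; dotted sixteenth = 3; sixteenth note = 2.
Total: 2 + 3 + 4 + 8 + 3 + 2 = 22 thirty-second notes.

22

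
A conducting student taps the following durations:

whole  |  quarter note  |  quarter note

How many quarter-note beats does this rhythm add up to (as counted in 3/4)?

6

One quarter-note beat = 2 eighth notes.
Convert each value to eighth notes: whole = 8; quarter note = 2; quarter note = 2.
Altogether 8 + 2 + 2 = 12.
12 ÷ 2 = 6 beats.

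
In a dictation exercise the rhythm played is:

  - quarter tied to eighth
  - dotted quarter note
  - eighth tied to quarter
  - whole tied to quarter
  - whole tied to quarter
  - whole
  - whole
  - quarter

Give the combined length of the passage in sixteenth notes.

Express everything in sixteenth notes: quarter tied to eighth (quarter + eighth) = 6; dotted quarter note = 6; eighth tied to quarter (eighth + quarter) = 6; whole tied to quarter (whole + quarter) = 20; whole tied to quarter (whole + quarter) = 20; whole = 16; whole = 16; quarter = 4.
Altogether 6 + 6 + 6 + 20 + 20 + 16 + 16 + 4 = 94 sixteenth notes.

94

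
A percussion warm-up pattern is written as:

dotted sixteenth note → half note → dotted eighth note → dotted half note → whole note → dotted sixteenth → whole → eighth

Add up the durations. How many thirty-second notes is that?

Working in thirty-second notes: dotted sixteenth note = 3; half note = 16; dotted eighth note = 6; dotted half note = 24; whole note = 32; dotted sixteenth = 3; whole = 32; eighth = 4.
Sum: 3 + 16 + 6 + 24 + 32 + 3 + 32 + 4 = 120 thirty-second notes.

120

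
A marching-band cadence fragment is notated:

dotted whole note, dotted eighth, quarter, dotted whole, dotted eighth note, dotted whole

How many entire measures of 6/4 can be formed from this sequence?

3

One bar of 6/4 = 24 sixteenth notes.
Working in sixteenth notes: dotted whole note = 24; dotted eighth = 3; quarter = 4; dotted whole = 24; dotted eighth note = 3; dotted whole = 24.
Total: 24 + 3 + 4 + 24 + 3 + 24 = 82.
82 ÷ 24 = 3 complete bars with 10 left over.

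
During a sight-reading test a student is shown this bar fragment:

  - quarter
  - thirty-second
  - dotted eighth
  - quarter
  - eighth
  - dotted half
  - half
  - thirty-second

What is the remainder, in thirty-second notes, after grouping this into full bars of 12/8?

One bar of 12/8 = 48 thirty-second notes.
Each duration in thirty-second notes: quarter = 8; thirty-second = 1; dotted eighth = 6; quarter = 8; eighth = 4; dotted half = 24; half = 16; thirty-second = 1.
Altogether 8 + 1 + 6 + 8 + 4 + 24 + 16 + 1 = 68.
68 ÷ 48 = 1 complete bar with 20 thirty-second notes remaining.

20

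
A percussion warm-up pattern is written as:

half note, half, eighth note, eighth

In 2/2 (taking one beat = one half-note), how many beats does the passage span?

One half-note beat = 4 eighth notes.
In eighth notes: half note = 4; half = 4; eighth note = 1; eighth = 1.
Adding: 4 + 4 + 1 + 1 = 10.
10 ÷ 4 = 2.5 beats.

2.5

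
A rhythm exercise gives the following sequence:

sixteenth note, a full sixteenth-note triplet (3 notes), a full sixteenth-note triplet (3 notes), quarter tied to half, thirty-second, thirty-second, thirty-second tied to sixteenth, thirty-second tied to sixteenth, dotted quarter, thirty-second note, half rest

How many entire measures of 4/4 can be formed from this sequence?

One bar of 4/4 = 32 thirty-second notes.
Convert each value to thirty-second notes: sixteenth note = 2; a full sixteenth-note triplet (3 notes) (three triplet sixteenths span one eighth) = 4; a full sixteenth-note triplet (3 notes) (three triplet sixteenths span one eighth) = 4; quarter tied to half (quarter + half) = 24; thirty-second = 1; thirty-second = 1; thirty-second tied to sixteenth (thirty-second + sixteenth) = 3; thirty-second tied to sixteenth (thirty-second + sixteenth) = 3; dotted quarter = 12; thirty-second note = 1; half rest = 16.
Total: 2 + 4 + 4 + 24 + 1 + 1 + 3 + 3 + 12 + 1 + 16 = 71.
71 ÷ 32 = 2 complete bars with 7 left over.

2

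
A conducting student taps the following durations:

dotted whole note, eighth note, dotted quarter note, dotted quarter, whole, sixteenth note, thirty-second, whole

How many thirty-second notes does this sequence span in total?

143

In thirty-second notes: dotted whole note = 48; eighth note = 4; dotted quarter note = 12; dotted quarter = 12; whole = 32; sixteenth note = 2; thirty-second = 1; whole = 32.
Total: 48 + 4 + 12 + 12 + 32 + 2 + 1 + 32 = 143 thirty-second notes.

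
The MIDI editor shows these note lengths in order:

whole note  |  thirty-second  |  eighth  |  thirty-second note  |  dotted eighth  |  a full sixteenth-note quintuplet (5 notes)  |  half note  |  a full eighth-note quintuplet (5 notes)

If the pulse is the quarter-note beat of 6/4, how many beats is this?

One quarter-note beat = 8 thirty-second notes.
Each duration in thirty-second notes: whole note = 32; thirty-second = 1; eighth = 4; thirty-second note = 1; dotted eighth = 6; a full sixteenth-note quintuplet (5 notes) (five quintuplet sixteenths span one quarter) = 8; half note = 16; a full eighth-note quintuplet (5 notes) (five quintuplet eighths span one half) = 16.
Altogether 32 + 1 + 4 + 1 + 6 + 8 + 16 + 16 = 84.
84 ÷ 8 = 10.5 beats.

10.5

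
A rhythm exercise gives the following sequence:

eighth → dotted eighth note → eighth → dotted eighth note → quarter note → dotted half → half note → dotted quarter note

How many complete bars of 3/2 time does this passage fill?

One bar of 3/2 = 24 sixteenth notes.
In sixteenth notes: eighth = 2; dotted eighth note = 3; eighth = 2; dotted eighth note = 3; quarter note = 4; dotted half = 12; half note = 8; dotted quarter note = 6.
Sum: 2 + 3 + 2 + 3 + 4 + 12 + 8 + 6 = 40.
40 ÷ 24 = 1 complete bar with 16 left over.

1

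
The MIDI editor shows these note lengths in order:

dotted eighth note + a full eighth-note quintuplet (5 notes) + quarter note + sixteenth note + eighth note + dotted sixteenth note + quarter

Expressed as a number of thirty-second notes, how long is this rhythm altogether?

47

Express everything in thirty-second notes: dotted eighth note = 6; a full eighth-note quintuplet (5 notes) (five quintuplet eighths span one half) = 16; quarter note = 8; sixteenth note = 2; eighth note = 4; dotted sixteenth note = 3; quarter = 8.
Adding: 6 + 16 + 8 + 2 + 4 + 3 + 8 = 47 thirty-second notes.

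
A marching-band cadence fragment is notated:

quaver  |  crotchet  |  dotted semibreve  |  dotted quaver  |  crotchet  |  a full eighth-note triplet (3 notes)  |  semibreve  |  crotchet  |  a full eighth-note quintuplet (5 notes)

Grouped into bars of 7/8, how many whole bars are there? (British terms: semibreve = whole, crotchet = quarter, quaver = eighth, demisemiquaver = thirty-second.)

One bar of 7/8 = 14 sixteenth notes.
In sixteenth notes: quaver = 2; crotchet = 4; dotted semibreve = 24; dotted quaver = 3; crotchet = 4; a full eighth-note triplet (3 notes) (three triplet eighths span one quarter) = 4; semibreve = 16; crotchet = 4; a full eighth-note quintuplet (5 notes) (five quintuplet eighths span one half) = 8.
Total: 2 + 4 + 24 + 3 + 4 + 4 + 16 + 4 + 8 = 69.
69 ÷ 14 = 4 complete bars with 13 left over.

4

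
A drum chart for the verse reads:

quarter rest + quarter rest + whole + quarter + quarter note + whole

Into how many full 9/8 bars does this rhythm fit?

One bar of 9/8 = 9 eighth notes.
Working in eighth notes: quarter rest = 2; quarter rest = 2; whole = 8; quarter = 2; quarter note = 2; whole = 8.
Adding: 2 + 2 + 8 + 2 + 2 + 8 = 24.
24 ÷ 9 = 2 complete bars with 6 left over.

2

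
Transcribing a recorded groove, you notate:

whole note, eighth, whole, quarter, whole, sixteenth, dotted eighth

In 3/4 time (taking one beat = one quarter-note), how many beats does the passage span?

14.5

One quarter-note beat = 4 sixteenth notes.
Each duration in sixteenth notes: whole note = 16; eighth = 2; whole = 16; quarter = 4; whole = 16; sixteenth = 1; dotted eighth = 3.
Adding: 16 + 2 + 16 + 4 + 16 + 1 + 3 = 58.
58 ÷ 4 = 14.5 beats.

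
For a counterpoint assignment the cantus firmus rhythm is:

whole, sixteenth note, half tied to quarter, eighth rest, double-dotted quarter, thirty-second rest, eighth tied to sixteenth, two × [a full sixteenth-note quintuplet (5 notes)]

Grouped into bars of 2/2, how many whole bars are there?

One bar of 2/2 = 32 thirty-second notes.
Express everything in thirty-second notes: whole = 32; sixteenth note = 2; half tied to quarter (half + quarter) = 24; eighth rest = 4; double-dotted quarter = 14; thirty-second rest = 1; eighth tied to sixteenth (eighth + sixteenth) = 6; a full sixteenth-note quintuplet (5 notes) (five quintuplet sixteenths span one quarter) = 8; a full sixteenth-note quintuplet (5 notes) (five quintuplet sixteenths span one quarter) = 8.
Sum: 32 + 2 + 24 + 4 + 14 + 1 + 6 + 8 + 8 = 99.
99 ÷ 32 = 3 complete bars with 3 left over.

3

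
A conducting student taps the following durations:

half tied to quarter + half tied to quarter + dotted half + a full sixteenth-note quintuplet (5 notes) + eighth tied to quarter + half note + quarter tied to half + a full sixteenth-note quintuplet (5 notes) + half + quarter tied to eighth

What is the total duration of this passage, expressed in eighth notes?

Convert each value to eighth notes: half tied to quarter (half + quarter) = 6; half tied to quarter (half + quarter) = 6; dotted half = 6; a full sixteenth-note quintuplet (5 notes) (five quintuplet sixteenths span one quarter) = 2; eighth tied to quarter (eighth + quarter) = 3; half note = 4; quarter tied to half (quarter + half) = 6; a full sixteenth-note quintuplet (5 notes) (five quintuplet sixteenths span one quarter) = 2; half = 4; quarter tied to eighth (quarter + eighth) = 3.
Sum: 6 + 6 + 6 + 2 + 3 + 4 + 6 + 2 + 4 + 3 = 42 eighth notes.

42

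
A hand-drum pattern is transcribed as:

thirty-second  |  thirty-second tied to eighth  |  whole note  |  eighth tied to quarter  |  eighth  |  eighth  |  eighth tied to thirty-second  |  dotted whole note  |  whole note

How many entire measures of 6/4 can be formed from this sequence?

2

One bar of 6/4 = 48 thirty-second notes.
Convert each value to thirty-second notes: thirty-second = 1; thirty-second tied to eighth (thirty-second + eighth) = 5; whole note = 32; eighth tied to quarter (eighth + quarter) = 12; eighth = 4; eighth = 4; eighth tied to thirty-second (eighth + thirty-second) = 5; dotted whole note = 48; whole note = 32.
Sum: 1 + 5 + 32 + 12 + 4 + 4 + 5 + 48 + 32 = 143.
143 ÷ 48 = 2 complete bars with 47 left over.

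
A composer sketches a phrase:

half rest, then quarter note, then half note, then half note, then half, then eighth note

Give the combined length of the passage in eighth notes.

Express everything in eighth notes: half rest = 4; quarter note = 2; half note = 4; half note = 4; half = 4; eighth note = 1.
Altogether 4 + 2 + 4 + 4 + 4 + 1 = 19 eighth notes.

19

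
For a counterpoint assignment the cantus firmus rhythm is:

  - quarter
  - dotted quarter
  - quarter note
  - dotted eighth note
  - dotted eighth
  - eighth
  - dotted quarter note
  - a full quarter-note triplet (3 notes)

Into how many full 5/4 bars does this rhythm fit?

One bar of 5/4 = 20 sixteenth notes.
Convert each value to sixteenth notes: quarter = 4; dotted quarter = 6; quarter note = 4; dotted eighth note = 3; dotted eighth = 3; eighth = 2; dotted quarter note = 6; a full quarter-note triplet (3 notes) (three triplet quarters span one half) = 8.
Altogether 4 + 6 + 4 + 3 + 3 + 2 + 6 + 8 = 36.
36 ÷ 20 = 1 complete bar with 16 left over.

1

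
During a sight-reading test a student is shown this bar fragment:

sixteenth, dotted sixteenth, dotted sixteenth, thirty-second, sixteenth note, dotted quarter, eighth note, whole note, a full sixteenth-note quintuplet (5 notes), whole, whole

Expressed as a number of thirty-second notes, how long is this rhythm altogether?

131

Working in thirty-second notes: sixteenth = 2; dotted sixteenth = 3; dotted sixteenth = 3; thirty-second = 1; sixteenth note = 2; dotted quarter = 12; eighth note = 4; whole note = 32; a full sixteenth-note quintuplet (5 notes) (five quintuplet sixteenths span one quarter) = 8; whole = 32; whole = 32.
Adding: 2 + 3 + 3 + 1 + 2 + 12 + 4 + 32 + 8 + 32 + 32 = 131 thirty-second notes.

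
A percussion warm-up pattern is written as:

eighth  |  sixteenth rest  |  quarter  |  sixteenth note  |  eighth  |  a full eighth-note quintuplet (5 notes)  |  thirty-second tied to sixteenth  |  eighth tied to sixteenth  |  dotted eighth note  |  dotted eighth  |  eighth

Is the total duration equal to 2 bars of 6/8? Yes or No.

No

One bar of 6/8 = 24 thirty-second notes, so 2 bars = 48.
Working in thirty-second notes: eighth = 4; sixteenth rest = 2; quarter = 8; sixteenth note = 2; eighth = 4; a full eighth-note quintuplet (5 notes) (five quintuplet eighths span one half) = 16; thirty-second tied to sixteenth (thirty-second + sixteenth) = 3; eighth tied to sixteenth (eighth + sixteenth) = 6; dotted eighth note = 6; dotted eighth = 6; eighth = 4.
Altogether 4 + 2 + 8 + 2 + 4 + 16 + 3 + 6 + 6 + 6 + 4 = 61.
61 exceeds 48, so the answer is No.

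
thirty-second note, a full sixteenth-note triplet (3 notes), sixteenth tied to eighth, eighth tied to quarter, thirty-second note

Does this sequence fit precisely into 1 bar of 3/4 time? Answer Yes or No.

Yes

One bar of 3/4 = 24 thirty-second notes.
Express everything in thirty-second notes: thirty-second note = 1; a full sixteenth-note triplet (3 notes) (three triplet sixteenths span one eighth) = 4; sixteenth tied to eighth (sixteenth + eighth) = 6; eighth tied to quarter (eighth + quarter) = 12; thirty-second note = 1.
Sum: 1 + 4 + 6 + 12 + 1 = 24.
24 equals 24, so the answer is Yes.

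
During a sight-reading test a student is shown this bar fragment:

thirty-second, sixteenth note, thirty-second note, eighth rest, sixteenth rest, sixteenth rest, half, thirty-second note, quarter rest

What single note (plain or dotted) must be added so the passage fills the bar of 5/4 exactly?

The bar of 5/4 = 40 thirty-second notes.
Working in thirty-second notes: thirty-second = 1; sixteenth note = 2; thirty-second note = 1; eighth rest = 4; sixteenth rest = 2; sixteenth rest = 2; half = 16; thirty-second note = 1; quarter rest = 8.
Sum: 1 + 2 + 1 + 4 + 2 + 2 + 16 + 1 + 8 = 37.
Remaining: 40 − 37 = 3 thirty-second notes, which is a dotted sixteenth note.

dotted sixteenth note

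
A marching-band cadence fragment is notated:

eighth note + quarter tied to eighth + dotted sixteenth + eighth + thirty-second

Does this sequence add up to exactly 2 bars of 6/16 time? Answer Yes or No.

Yes

One bar of 6/16 = 12 thirty-second notes, so 2 bars = 24.
Each duration in thirty-second notes: eighth note = 4; quarter tied to eighth (quarter + eighth) = 12; dotted sixteenth = 3; eighth = 4; thirty-second = 1.
Altogether 4 + 12 + 3 + 4 + 1 = 24.
24 equals 24, so the answer is Yes.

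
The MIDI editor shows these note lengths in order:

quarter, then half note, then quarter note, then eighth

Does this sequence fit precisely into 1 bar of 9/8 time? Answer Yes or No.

Yes

One bar of 9/8 = 9 eighth notes.
Working in eighth notes: quarter = 2; half note = 4; quarter note = 2; eighth = 1.
Total: 2 + 4 + 2 + 1 = 9.
9 equals 9, so the answer is Yes.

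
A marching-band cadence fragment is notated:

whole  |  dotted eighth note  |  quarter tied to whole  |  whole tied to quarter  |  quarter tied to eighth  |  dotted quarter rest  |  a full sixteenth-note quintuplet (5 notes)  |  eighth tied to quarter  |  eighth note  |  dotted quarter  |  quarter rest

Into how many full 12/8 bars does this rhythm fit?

3

One bar of 12/8 = 24 sixteenth notes.
Convert each value to sixteenth notes: whole = 16; dotted eighth note = 3; quarter tied to whole (quarter + whole) = 20; whole tied to quarter (whole + quarter) = 20; quarter tied to eighth (quarter + eighth) = 6; dotted quarter rest = 6; a full sixteenth-note quintuplet (5 notes) (five quintuplet sixteenths span one quarter) = 4; eighth tied to quarter (eighth + quarter) = 6; eighth note = 2; dotted quarter = 6; quarter rest = 4.
Altogether 16 + 3 + 20 + 20 + 6 + 6 + 4 + 6 + 2 + 6 + 4 = 93.
93 ÷ 24 = 3 complete bars with 21 left over.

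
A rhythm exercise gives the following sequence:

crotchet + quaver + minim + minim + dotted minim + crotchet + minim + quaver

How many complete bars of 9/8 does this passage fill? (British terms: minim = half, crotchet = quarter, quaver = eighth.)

2

One bar of 9/8 = 9 eighth notes.
Convert each value to eighth notes: crotchet = 2; quaver = 1; minim = 4; minim = 4; dotted minim = 6; crotchet = 2; minim = 4; quaver = 1.
Altogether 2 + 1 + 4 + 4 + 6 + 2 + 4 + 1 = 24.
24 ÷ 9 = 2 complete bars with 6 left over.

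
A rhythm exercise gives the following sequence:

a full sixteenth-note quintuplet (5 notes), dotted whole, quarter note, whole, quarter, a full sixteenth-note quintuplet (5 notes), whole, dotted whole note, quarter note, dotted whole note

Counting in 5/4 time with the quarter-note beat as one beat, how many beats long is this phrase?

One quarter-note beat = 2 eighth notes.
Express everything in eighth notes: a full sixteenth-note quintuplet (5 notes) (five quintuplet sixteenths span one quarter) = 2; dotted whole = 12; quarter note = 2; whole = 8; quarter = 2; a full sixteenth-note quintuplet (5 notes) (five quintuplet sixteenths span one quarter) = 2; whole = 8; dotted whole note = 12; quarter note = 2; dotted whole note = 12.
Altogether 2 + 12 + 2 + 8 + 2 + 2 + 8 + 12 + 2 + 12 = 62.
62 ÷ 2 = 31 beats.

31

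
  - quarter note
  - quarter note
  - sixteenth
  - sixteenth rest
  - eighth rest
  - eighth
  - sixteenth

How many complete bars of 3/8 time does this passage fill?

One bar of 3/8 = 6 sixteenth notes.
Each duration in sixteenth notes: quarter note = 4; quarter note = 4; sixteenth = 1; sixteenth rest = 1; eighth rest = 2; eighth = 2; sixteenth = 1.
Adding: 4 + 4 + 1 + 1 + 2 + 2 + 1 = 15.
15 ÷ 6 = 2 complete bars with 3 left over.

2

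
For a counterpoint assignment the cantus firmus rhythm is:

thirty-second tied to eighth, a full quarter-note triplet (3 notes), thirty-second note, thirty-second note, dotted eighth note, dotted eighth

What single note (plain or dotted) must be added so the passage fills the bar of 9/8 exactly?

The bar of 9/8 = 36 thirty-second notes.
Convert each value to thirty-second notes: thirty-second tied to eighth (thirty-second + eighth) = 5; a full quarter-note triplet (3 notes) (three triplet quarters span one half) = 16; thirty-second note = 1; thirty-second note = 1; dotted eighth note = 6; dotted eighth = 6.
Total: 5 + 16 + 1 + 1 + 6 + 6 = 35.
Remaining: 36 − 35 = 1 thirty-second note, which is a thirty-second note.

thirty-second note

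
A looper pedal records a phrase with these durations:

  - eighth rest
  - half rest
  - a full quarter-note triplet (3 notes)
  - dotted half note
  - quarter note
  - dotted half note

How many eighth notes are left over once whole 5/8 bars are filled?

3

One bar of 5/8 = 5 eighth notes.
Convert each value to eighth notes: eighth rest = 1; half rest = 4; a full quarter-note triplet (3 notes) (three triplet quarters span one half) = 4; dotted half note = 6; quarter note = 2; dotted half note = 6.
Sum: 1 + 4 + 4 + 6 + 2 + 6 = 23.
23 ÷ 5 = 4 complete bars with 3 eighth notes remaining.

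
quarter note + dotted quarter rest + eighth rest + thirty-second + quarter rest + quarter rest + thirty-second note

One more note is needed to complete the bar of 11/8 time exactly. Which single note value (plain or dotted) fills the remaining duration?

sixteenth note

The bar of 11/8 = 44 thirty-second notes.
In thirty-second notes: quarter note = 8; dotted quarter rest = 12; eighth rest = 4; thirty-second = 1; quarter rest = 8; quarter rest = 8; thirty-second note = 1.
Altogether 8 + 12 + 4 + 1 + 8 + 8 + 1 = 42.
Remaining: 44 − 42 = 2 thirty-second notes, which is a sixteenth note.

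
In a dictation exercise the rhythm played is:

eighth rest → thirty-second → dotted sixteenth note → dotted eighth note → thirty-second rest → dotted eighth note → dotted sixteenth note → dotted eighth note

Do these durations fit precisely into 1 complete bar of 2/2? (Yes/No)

No

One bar of 2/2 = 32 thirty-second notes.
Each duration in thirty-second notes: eighth rest = 4; thirty-second = 1; dotted sixteenth note = 3; dotted eighth note = 6; thirty-second rest = 1; dotted eighth note = 6; dotted sixteenth note = 3; dotted eighth note = 6.
Altogether 4 + 1 + 3 + 6 + 1 + 6 + 3 + 6 = 30.
30 falls short of 32, so the answer is No.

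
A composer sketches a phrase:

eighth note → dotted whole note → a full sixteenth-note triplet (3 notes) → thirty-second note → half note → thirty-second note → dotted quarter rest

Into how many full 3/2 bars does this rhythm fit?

1

One bar of 3/2 = 48 thirty-second notes.
Each duration in thirty-second notes: eighth note = 4; dotted whole note = 48; a full sixteenth-note triplet (3 notes) (three triplet sixteenths span one eighth) = 4; thirty-second note = 1; half note = 16; thirty-second note = 1; dotted quarter rest = 12.
Sum: 4 + 48 + 4 + 1 + 16 + 1 + 12 = 86.
86 ÷ 48 = 1 complete bar with 38 left over.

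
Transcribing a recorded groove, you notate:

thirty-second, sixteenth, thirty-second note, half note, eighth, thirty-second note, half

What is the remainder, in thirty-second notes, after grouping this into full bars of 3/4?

17

One bar of 3/4 = 24 thirty-second notes.
Each duration in thirty-second notes: thirty-second = 1; sixteenth = 2; thirty-second note = 1; half note = 16; eighth = 4; thirty-second note = 1; half = 16.
Sum: 1 + 2 + 1 + 16 + 4 + 1 + 16 = 41.
41 ÷ 24 = 1 complete bar with 17 thirty-second notes remaining.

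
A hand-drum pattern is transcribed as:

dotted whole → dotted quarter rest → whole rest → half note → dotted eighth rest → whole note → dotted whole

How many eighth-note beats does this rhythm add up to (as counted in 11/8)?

One eighth-note beat = 2 sixteenth notes.
Convert each value to sixteenth notes: dotted whole = 24; dotted quarter rest = 6; whole rest = 16; half note = 8; dotted eighth rest = 3; whole note = 16; dotted whole = 24.
Altogether 24 + 6 + 16 + 8 + 3 + 16 + 24 = 97.
97 ÷ 2 = 48.5 beats.

48.5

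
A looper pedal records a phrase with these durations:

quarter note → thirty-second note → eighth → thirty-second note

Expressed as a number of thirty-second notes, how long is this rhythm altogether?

Each duration in thirty-second notes: quarter note = 8; thirty-second note = 1; eighth = 4; thirty-second note = 1.
Total: 8 + 1 + 4 + 1 = 14 thirty-second notes.

14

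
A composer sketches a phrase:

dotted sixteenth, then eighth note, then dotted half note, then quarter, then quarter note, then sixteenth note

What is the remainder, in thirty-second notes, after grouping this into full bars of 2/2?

One bar of 2/2 = 32 thirty-second notes.
Convert each value to thirty-second notes: dotted sixteenth = 3; eighth note = 4; dotted half note = 24; quarter = 8; quarter note = 8; sixteenth note = 2.
Total: 3 + 4 + 24 + 8 + 8 + 2 = 49.
49 ÷ 32 = 1 complete bar with 17 thirty-second notes remaining.

17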